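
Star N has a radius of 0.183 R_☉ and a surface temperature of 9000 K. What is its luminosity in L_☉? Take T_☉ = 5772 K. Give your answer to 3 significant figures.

0.198 L_☉

L/L_☉ = (R/R_☉)² (T/T_☉)⁴ = (0.183)² × (9000/5772)⁴
       = 0.03349 × (1.559)⁴ = 0.03349 × 5.911 = 0.1980.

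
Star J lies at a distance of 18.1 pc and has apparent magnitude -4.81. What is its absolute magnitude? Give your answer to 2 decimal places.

-6.10

M = m − 5 log₁₀(d/10 pc) = -4.81 − 5 log₁₀(18.1/10)
  = -4.81 − 5 × 0.258 = -4.81 − 1.29 = -6.10.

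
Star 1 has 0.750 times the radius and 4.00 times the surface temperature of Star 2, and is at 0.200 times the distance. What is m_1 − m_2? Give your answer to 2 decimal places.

-8.89

L_1/L_2 = (0.750)²(4.00)⁴ = 144.0.
F_1/F_2 = (L_1/L_2)/(d_1/d_2)² = 144.0/0.04000 = 3600.
m_1 − m_2 = −2.5 log₁₀(3600) = -8.89.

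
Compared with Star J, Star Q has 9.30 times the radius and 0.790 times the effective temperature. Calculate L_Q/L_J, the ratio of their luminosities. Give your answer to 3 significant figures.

From the Stefan–Boltzmann law, L ∝ R²T⁴, so
L_Q/L_J = (R_Q/R_J)² (T_Q/T_J)⁴ = (9.30)² × (0.790)⁴ = 86.49 × 0.3895 = 33.69.

33.7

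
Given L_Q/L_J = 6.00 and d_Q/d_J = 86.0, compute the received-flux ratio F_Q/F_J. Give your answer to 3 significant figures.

8.11×10^-4

F = L/(4πd²), so F_Q/F_J = (L_Q/L_J) / (d_Q/d_J)²
= 6.00 / (86.0)² = 6.00 / 7396 = 8.112×10^-4.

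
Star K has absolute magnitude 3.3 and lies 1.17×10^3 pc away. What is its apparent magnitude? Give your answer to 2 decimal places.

m = M + 5 log₁₀(d/10 pc) = 3.3 + 5 log₁₀(1.17×10^3/10)
  = 3.3 + 5 × 2.068 = 3.3 + 10.34 = 13.64.

13.64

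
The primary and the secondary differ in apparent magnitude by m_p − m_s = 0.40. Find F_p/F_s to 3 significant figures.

0.692

F_p/F_s = 10^(−(m_p − m_s)/2.5) = 10^(-0.40/2.5) = 10^-0.160 = 0.6918.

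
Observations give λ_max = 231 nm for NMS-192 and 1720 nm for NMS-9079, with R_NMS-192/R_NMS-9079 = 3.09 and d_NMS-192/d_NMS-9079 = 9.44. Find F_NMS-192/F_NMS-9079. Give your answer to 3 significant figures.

Wien's law: T_NMS-192/T_NMS-9079 = λ_NMS-9079/λ_NMS-192 = 1720/231 = 7.446.
L_NMS-192/L_NMS-9079 = (R_NMS-192/R_NMS-9079)²(T_NMS-192/T_NMS-9079)⁴ = (3.09)²(7.446)⁴ = 2.935×10^4.
F_NMS-192/F_NMS-9079 = (L_NMS-192/L_NMS-9079)/(d_NMS-192/d_NMS-9079)² = 2.935×10^4/(9.44)² = 329.3.

329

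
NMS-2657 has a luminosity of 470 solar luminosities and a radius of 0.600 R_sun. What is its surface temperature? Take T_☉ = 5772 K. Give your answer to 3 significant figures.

T/T_☉ = (L/L_☉)^(1/4) / (R/R_☉)^(1/2)
T = 5772 × (470)^(1/4) / √(0.600) = 5772 × 4.656 / 0.7746 = 3.470×10^4 K.

3.47×10^4 K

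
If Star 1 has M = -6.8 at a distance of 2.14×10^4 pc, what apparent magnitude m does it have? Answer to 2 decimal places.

m = M + 5 log₁₀(d/10 pc) = -6.8 + 5 log₁₀(2.14×10^4/10)
  = -6.8 + 5 × 3.330 = -6.8 + 16.65 = 9.85.

9.85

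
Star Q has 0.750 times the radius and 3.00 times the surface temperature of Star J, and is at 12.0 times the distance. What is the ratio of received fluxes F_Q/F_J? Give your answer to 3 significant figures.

L_Q/L_J = (R_Q/R_J)²(T_Q/T_J)⁴ = (0.750)² × (3.00)⁴ = 45.56.
F_Q/F_J = (L_Q/L_J)/(d_Q/d_J)² = 45.56 / (12.0)² = 0.3164.

0.316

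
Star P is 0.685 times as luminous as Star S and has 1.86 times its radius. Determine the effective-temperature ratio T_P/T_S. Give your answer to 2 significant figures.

0.67

L ∝ R²T⁴ gives T ∝ (L/R²)^(1/4), so
T_P/T_S = (0.685 / 1.86²)^(1/4) = (0.1980)^(1/4) = 0.6671.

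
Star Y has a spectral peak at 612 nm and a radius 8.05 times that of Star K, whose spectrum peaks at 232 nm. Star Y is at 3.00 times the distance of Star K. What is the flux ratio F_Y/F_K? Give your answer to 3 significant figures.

Wien's law: T_Y/T_K = λ_K/λ_Y = 232/612 = 0.3791.
L_Y/L_K = (R_Y/R_K)²(T_Y/T_K)⁴ = (8.05)²(0.3791)⁴ = 1.338.
F_Y/F_K = (L_Y/L_K)/(d_Y/d_K)² = 1.338/(3.00)² = 0.1487.

0.149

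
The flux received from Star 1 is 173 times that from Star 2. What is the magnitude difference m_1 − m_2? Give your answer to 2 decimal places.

-5.60

m_1 − m_2 = −2.5 log₁₀(F_1/F_2) = −2.5 log₁₀(173) = −2.5 × (2.238) = -5.595.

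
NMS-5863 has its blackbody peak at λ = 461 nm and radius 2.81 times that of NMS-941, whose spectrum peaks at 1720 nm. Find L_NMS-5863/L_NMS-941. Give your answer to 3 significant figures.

1.53×10^3

Wien's law gives T ∝ 1/λ_max, so T_NMS-5863/T_NMS-941 = λ_NMS-941/λ_NMS-5863 = 1720/461 = 3.731.
Then L ∝ R²T⁴ gives L_NMS-5863/L_NMS-941 = (2.81)² × (3.731)⁴ = 7.896 × 193.8 = 1530.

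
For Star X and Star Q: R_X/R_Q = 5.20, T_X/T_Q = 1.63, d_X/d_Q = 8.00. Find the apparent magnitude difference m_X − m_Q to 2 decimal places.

-1.19

L_X/L_Q = (5.20)²(1.63)⁴ = 190.9.
F_X/F_Q = (L_X/L_Q)/(d_X/d_Q)² = 190.9/64.00 = 2.982.
m_X − m_Q = −2.5 log₁₀(2.982) = -1.19.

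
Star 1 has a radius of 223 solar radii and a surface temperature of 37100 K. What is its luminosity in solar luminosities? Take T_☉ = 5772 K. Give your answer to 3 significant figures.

L/L_☉ = (R/R_☉)² (T/T_☉)⁴ = (223)² × (37100/5772)⁴
       = 4.973×10^4 × (6.428)⁴ = 4.973×10^4 × 1707 = 8.488×10^7.

8.49×10^7 solar luminosities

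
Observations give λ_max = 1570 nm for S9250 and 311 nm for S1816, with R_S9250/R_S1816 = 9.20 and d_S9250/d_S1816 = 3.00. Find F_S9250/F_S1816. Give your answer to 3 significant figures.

Wien's law: T_S9250/T_S1816 = λ_S1816/λ_S9250 = 311/1570 = 0.1981.
L_S9250/L_S1816 = (R_S9250/R_S1816)²(T_S9250/T_S1816)⁴ = (9.20)²(0.1981)⁴ = 0.1303.
F_S9250/F_S1816 = (L_S9250/L_S1816)/(d_S9250/d_S1816)² = 0.1303/(3.00)² = 0.01448.

0.0145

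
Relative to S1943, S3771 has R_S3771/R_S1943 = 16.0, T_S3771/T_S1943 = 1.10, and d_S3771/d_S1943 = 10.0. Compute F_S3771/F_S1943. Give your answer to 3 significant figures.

L_S3771/L_S1943 = (R_S3771/R_S1943)²(T_S3771/T_S1943)⁴ = (16.0)² × (1.10)⁴ = 374.8.
F_S3771/F_S1943 = (L_S3771/L_S1943)/(d_S3771/d_S1943)² = 374.8 / (10.0)² = 3.748.

3.75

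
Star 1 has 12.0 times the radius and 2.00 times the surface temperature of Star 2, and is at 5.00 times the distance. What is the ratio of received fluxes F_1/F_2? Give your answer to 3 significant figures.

L_1/L_2 = (R_1/R_2)²(T_1/T_2)⁴ = (12.0)² × (2.00)⁴ = 2304.
F_1/F_2 = (L_1/L_2)/(d_1/d_2)² = 2304 / (5.00)² = 92.16.

92.2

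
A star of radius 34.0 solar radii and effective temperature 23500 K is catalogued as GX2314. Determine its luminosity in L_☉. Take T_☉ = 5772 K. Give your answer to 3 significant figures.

L/L_☉ = (R/R_☉)² (T/T_☉)⁴ = (34.0)² × (23500/5772)⁴
       = 1156 × (4.071)⁴ = 1156 × 274.8 = 3.176×10^5.

3.18×10^5 L_☉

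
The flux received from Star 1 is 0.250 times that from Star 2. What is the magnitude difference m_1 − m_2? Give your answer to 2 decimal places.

m_1 − m_2 = −2.5 log₁₀(F_1/F_2) = −2.5 log₁₀(0.250) = −2.5 × (-0.602) = 1.505.

1.51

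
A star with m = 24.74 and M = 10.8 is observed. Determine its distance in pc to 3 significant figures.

6.14×10^3 pc

m − M = 5 log₁₀(d/10 pc)
24.74 − (10.8) = 13.94 = 5 log₁₀(d/10)
d = 10 × 10^(13.94/5) = 10 × 10^2.788 = 6138 pc.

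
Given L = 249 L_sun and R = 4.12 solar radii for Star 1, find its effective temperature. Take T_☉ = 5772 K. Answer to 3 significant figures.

T/T_☉ = (L/L_☉)^(1/4) / (R/R_☉)^(1/2)
T = 5772 × (249)^(1/4) / √(4.12) = 5772 × 3.972 / 2.030 = 1.130×10^4 K.

1.13×10^4 K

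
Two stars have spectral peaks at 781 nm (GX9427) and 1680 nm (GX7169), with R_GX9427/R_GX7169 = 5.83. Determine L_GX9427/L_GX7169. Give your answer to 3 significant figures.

Wien's law gives T ∝ 1/λ_max, so T_GX9427/T_GX7169 = λ_GX7169/λ_GX9427 = 1680/781 = 2.151.
Then L ∝ R²T⁴ gives L_GX9427/L_GX7169 = (5.83)² × (2.151)⁴ = 33.99 × 21.41 = 727.7.

728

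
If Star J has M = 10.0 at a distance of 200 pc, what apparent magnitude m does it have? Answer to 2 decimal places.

16.51

m = M + 5 log₁₀(d/10 pc) = 10.0 + 5 log₁₀(200/10)
  = 10.0 + 5 × 1.301 = 10.0 + 6.51 = 16.51.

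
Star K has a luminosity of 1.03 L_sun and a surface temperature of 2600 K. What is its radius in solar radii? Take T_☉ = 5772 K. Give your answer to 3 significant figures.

R/R_☉ = √(L/L_☉) / (T/T_☉)² = √(1.03) / (0.4505)²
       = 1.015 / 0.2029 = 5.002.

5.00 solar radii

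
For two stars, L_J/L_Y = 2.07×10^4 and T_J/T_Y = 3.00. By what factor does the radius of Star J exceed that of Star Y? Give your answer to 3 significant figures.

16.0

L ∝ R²T⁴ gives R ∝ √L / T², so
R_J/R_Y = √(2.07×10^4) / (3.00)² = 143.9 / 9.000 = 15.99.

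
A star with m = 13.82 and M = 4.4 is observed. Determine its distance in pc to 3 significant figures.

m − M = 5 log₁₀(d/10 pc)
13.82 − (4.4) = 9.42 = 5 log₁₀(d/10)
d = 10 × 10^(9.42/5) = 10 × 10^1.884 = 765.6 pc.

766 pc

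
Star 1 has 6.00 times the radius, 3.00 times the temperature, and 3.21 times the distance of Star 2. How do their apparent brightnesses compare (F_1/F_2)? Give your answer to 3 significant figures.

283

L_1/L_2 = (R_1/R_2)²(T_1/T_2)⁴ = (6.00)² × (3.00)⁴ = 2916.
F_1/F_2 = (L_1/L_2)/(d_1/d_2)² = 2916 / (3.21)² = 283.0.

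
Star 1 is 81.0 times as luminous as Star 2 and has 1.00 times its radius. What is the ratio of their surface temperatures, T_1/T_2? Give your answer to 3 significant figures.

L ∝ R²T⁴ gives T ∝ (L/R²)^(1/4), so
T_1/T_2 = (81.0 / 1.00²)^(1/4) = (81.00)^(1/4) = 3.000.

3.00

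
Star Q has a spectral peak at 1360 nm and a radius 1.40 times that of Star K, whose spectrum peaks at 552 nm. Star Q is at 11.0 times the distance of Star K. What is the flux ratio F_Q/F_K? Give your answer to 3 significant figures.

Wien's law: T_Q/T_K = λ_K/λ_Q = 552/1360 = 0.4059.
L_Q/L_K = (R_Q/R_K)²(T_Q/T_K)⁴ = (1.40)²(0.4059)⁴ = 0.05319.
F_Q/F_K = (L_Q/L_K)/(d_Q/d_K)² = 0.05319/(11.0)² = 4.396×10^-4.

4.40×10^-4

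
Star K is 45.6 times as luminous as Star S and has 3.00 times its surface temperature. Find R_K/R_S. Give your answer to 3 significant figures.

0.750

L ∝ R²T⁴ gives R ∝ √L / T², so
R_K/R_S = √(45.6) / (3.00)² = 6.753 / 9.000 = 0.7503.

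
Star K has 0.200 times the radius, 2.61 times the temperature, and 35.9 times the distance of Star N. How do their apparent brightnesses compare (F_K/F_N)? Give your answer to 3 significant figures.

L_K/L_N = (R_K/R_N)²(T_K/T_N)⁴ = (0.200)² × (2.61)⁴ = 1.856.
F_K/F_N = (L_K/L_N)/(d_K/d_N)² = 1.856 / (35.9)² = 0.001440.

0.00144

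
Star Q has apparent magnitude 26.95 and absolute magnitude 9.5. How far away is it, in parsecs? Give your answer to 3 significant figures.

m − M = 5 log₁₀(d/10 pc)
26.95 − (9.5) = 17.45 = 5 log₁₀(d/10)
d = 10 × 10^(17.45/5) = 10 × 10^3.490 = 3.090×10^4 pc.

3.09×10^4 pc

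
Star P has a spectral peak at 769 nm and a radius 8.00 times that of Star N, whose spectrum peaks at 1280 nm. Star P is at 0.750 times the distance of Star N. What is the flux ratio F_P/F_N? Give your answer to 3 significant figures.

873

Wien's law: T_P/T_N = λ_N/λ_P = 1280/769 = 1.664.
L_P/L_N = (R_P/R_N)²(T_P/T_N)⁴ = (8.00)²(1.664)⁴ = 491.3.
F_P/F_N = (L_P/L_N)/(d_P/d_N)² = 491.3/(0.750)² = 873.4.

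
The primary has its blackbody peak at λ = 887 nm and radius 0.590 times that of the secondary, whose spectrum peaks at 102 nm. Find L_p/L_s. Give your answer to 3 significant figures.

6.09×10^-5

Wien's law gives T ∝ 1/λ_max, so T_p/T_s = λ_s/λ_p = 102/887 = 0.1150.
Then L ∝ R²T⁴ gives L_p/L_s = (0.590)² × (0.1150)⁴ = 0.3481 × 1.749×10^-4 = 6.087×10^-5.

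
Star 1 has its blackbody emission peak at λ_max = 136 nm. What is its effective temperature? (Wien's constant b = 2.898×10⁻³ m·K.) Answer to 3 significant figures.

T = b/λ_max = 2.898×10⁻³ / (136×10⁻⁹) = 2.131×10^4 K.

2.13×10^4 K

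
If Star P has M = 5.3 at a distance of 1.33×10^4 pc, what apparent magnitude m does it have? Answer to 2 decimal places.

m = M + 5 log₁₀(d/10 pc) = 5.3 + 5 log₁₀(1.33×10^4/10)
  = 5.3 + 5 × 3.124 = 5.3 + 15.62 = 20.92.

20.92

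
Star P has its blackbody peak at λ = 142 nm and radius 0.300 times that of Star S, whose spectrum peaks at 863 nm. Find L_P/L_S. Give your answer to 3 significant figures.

Wien's law gives T ∝ 1/λ_max, so T_P/T_S = λ_S/λ_P = 863/142 = 6.077.
Then L ∝ R²T⁴ gives L_P/L_S = (0.300)² × (6.077)⁴ = 0.09000 × 1364 = 122.8.

123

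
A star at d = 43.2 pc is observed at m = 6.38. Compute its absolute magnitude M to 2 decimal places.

M = m − 5 log₁₀(d/10 pc) = 6.38 − 5 log₁₀(43.2/10)
  = 6.38 − 5 × 0.635 = 6.38 − 3.18 = 3.20.

3.20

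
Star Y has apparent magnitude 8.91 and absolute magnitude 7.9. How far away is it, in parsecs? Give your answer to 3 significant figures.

m − M = 5 log₁₀(d/10 pc)
8.91 − (7.9) = 1.01 = 5 log₁₀(d/10)
d = 10 × 10^(1.01/5) = 10 × 10^0.202 = 15.92 pc.

15.9 pc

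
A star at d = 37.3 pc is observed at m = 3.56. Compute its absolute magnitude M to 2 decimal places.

0.70

M = m − 5 log₁₀(d/10 pc) = 3.56 − 5 log₁₀(37.3/10)
  = 3.56 − 5 × 0.572 = 3.56 − 2.86 = 0.70.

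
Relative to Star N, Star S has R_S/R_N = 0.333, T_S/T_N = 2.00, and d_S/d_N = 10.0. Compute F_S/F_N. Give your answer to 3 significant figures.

0.0177

L_S/L_N = (R_S/R_N)²(T_S/T_N)⁴ = (0.333)² × (2.00)⁴ = 1.774.
F_S/F_N = (L_S/L_N)/(d_S/d_N)² = 1.774 / (10.0)² = 0.01774.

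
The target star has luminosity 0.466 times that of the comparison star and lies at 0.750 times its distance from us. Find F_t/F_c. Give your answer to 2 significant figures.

F = L/(4πd²), so F_t/F_c = (L_t/L_c) / (d_t/d_c)²
= 0.466 / (0.750)² = 0.466 / 0.5625 = 0.8284.

0.83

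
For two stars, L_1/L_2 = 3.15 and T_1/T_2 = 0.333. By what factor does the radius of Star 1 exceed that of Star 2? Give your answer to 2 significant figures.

16

L ∝ R²T⁴ gives R ∝ √L / T², so
R_1/R_2 = √(3.15) / (0.333)² = 1.775 / 0.1109 = 16.01.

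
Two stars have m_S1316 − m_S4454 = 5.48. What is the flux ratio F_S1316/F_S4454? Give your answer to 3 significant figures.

0.00643

F_S1316/F_S4454 = 10^(−(m_S1316 − m_S4454)/2.5) = 10^(-5.48/2.5) = 10^-2.192 = 0.006427.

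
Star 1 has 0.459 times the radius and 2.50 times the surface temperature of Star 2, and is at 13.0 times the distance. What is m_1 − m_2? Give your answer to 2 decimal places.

L_1/L_2 = (0.459)²(2.50)⁴ = 8.230.
F_1/F_2 = (L_1/L_2)/(d_1/d_2)² = 8.230/169.0 = 0.04870.
m_1 − m_2 = −2.5 log₁₀(0.04870) = 3.28.

3.28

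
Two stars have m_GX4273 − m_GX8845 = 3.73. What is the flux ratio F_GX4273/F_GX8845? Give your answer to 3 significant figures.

F_GX4273/F_GX8845 = 10^(−(m_GX4273 − m_GX8845)/2.5) = 10^(-3.73/2.5) = 10^-1.492 = 0.03221.

0.0322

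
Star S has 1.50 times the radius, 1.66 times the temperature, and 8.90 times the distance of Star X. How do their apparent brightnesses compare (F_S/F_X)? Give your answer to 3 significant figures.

L_S/L_X = (R_S/R_X)²(T_S/T_X)⁴ = (1.50)² × (1.66)⁴ = 17.08.
F_S/F_X = (L_S/L_X)/(d_S/d_X)² = 17.08 / (8.90)² = 0.2157.

0.216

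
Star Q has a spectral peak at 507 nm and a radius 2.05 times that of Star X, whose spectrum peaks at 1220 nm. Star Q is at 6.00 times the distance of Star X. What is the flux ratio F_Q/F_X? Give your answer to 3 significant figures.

Wien's law: T_Q/T_X = λ_X/λ_Q = 1220/507 = 2.406.
L_Q/L_X = (R_Q/R_X)²(T_Q/T_X)⁴ = (2.05)²(2.406)⁴ = 140.9.
F_Q/F_X = (L_Q/L_X)/(d_Q/d_X)² = 140.9/(6.00)² = 3.914.

3.91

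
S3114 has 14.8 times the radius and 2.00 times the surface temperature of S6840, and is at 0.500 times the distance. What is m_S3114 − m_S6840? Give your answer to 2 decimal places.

L_S3114/L_S6840 = (14.8)²(2.00)⁴ = 3505.
F_S3114/F_S6840 = (L_S3114/L_S6840)/(d_S3114/d_S6840)² = 3505/0.2500 = 1.402×10^4.
m_S3114 − m_S6840 = −2.5 log₁₀(1.402×10^4) = -10.37.

-10.37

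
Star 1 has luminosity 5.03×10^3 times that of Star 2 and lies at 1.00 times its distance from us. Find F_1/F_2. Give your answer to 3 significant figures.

F = L/(4πd²), so F_1/F_2 = (L_1/L_2) / (d_1/d_2)²
= 5.03×10^3 / (1.00)² = 5.03×10^3 / 1.000 = 5030.

5.03×10^3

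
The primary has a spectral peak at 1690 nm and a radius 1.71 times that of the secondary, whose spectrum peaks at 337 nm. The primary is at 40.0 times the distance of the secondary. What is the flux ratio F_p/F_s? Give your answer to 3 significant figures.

2.89×10^-6

Wien's law: T_p/T_s = λ_s/λ_p = 337/1690 = 0.1994.
L_p/L_s = (R_p/R_s)²(T_p/T_s)⁴ = (1.71)²(0.1994)⁴ = 0.004623.
F_p/F_s = (L_p/L_s)/(d_p/d_s)² = 0.004623/(40.0)² = 2.890×10^-6.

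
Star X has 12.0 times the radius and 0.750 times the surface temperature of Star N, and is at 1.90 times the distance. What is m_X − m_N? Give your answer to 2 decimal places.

L_X/L_N = (12.0)²(0.750)⁴ = 45.56.
F_X/F_N = (L_X/L_N)/(d_X/d_N)² = 45.56/3.610 = 12.62.
m_X − m_N = −2.5 log₁₀(12.62) = -2.75.

-2.75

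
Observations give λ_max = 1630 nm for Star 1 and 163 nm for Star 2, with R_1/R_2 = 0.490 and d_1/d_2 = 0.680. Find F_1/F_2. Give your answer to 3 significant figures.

5.19×10^-5

Wien's law: T_1/T_2 = λ_2/λ_1 = 163/1630 = 0.1000.
L_1/L_2 = (R_1/R_2)²(T_1/T_2)⁴ = (0.490)²(0.1000)⁴ = 2.401×10^-5.
F_1/F_2 = (L_1/L_2)/(d_1/d_2)² = 2.401×10^-5/(0.680)² = 5.192×10^-5.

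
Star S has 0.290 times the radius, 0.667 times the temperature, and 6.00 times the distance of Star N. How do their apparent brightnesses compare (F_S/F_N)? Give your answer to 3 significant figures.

4.62×10^-4

L_S/L_N = (R_S/R_N)²(T_S/T_N)⁴ = (0.290)² × (0.667)⁴ = 0.01665.
F_S/F_N = (L_S/L_N)/(d_S/d_N)² = 0.01665 / (6.00)² = 4.624×10^-4.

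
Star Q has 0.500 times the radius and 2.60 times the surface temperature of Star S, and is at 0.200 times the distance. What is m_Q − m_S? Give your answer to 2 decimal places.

L_Q/L_S = (0.500)²(2.60)⁴ = 11.42.
F_Q/F_S = (L_Q/L_S)/(d_Q/d_S)² = 11.42/0.04000 = 285.6.
m_Q − m_S = −2.5 log₁₀(285.6) = -6.14.

-6.14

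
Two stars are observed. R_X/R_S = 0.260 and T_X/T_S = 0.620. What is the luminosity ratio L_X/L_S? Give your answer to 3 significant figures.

0.00999

From the Stefan–Boltzmann law, L ∝ R²T⁴, so
L_X/L_S = (R_X/R_S)² (T_X/T_S)⁴ = (0.260)² × (0.620)⁴ = 0.06760 × 0.1478 = 0.009989.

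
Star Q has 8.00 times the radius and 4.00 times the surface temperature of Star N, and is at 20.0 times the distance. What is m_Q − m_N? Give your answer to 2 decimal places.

-4.03

L_Q/L_N = (8.00)²(4.00)⁴ = 1.638×10^4.
F_Q/F_N = (L_Q/L_N)/(d_Q/d_N)² = 1.638×10^4/400.0 = 40.96.
m_Q − m_N = −2.5 log₁₀(40.96) = -4.03.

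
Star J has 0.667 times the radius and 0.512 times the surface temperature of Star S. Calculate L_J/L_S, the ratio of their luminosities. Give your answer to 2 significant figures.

0.031

From the Stefan–Boltzmann law, L ∝ R²T⁴, so
L_J/L_S = (R_J/R_S)² (T_J/T_S)⁴ = (0.667)² × (0.512)⁴ = 0.4449 × 0.06872 = 0.03057.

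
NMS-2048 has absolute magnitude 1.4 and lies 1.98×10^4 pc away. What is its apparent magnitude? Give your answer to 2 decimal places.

m = M + 5 log₁₀(d/10 pc) = 1.4 + 5 log₁₀(1.98×10^4/10)
  = 1.4 + 5 × 3.297 = 1.4 + 16.48 = 17.88.

17.88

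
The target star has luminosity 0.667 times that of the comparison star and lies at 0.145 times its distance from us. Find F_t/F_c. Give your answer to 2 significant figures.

F = L/(4πd²), so F_t/F_c = (L_t/L_c) / (d_t/d_c)²
= 0.667 / (0.145)² = 0.667 / 0.02102 = 31.72.

32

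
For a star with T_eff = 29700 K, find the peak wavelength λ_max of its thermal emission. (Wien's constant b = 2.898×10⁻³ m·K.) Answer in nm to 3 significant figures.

97.6 nm

λ_max = b/T = 2.898×10⁻³ / 29700 = 9.76×10^-8 m = 97.58 nm.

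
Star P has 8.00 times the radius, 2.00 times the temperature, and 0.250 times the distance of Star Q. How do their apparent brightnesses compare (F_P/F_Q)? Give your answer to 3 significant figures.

L_P/L_Q = (R_P/R_Q)²(T_P/T_Q)⁴ = (8.00)² × (2.00)⁴ = 1024.
F_P/F_Q = (L_P/L_Q)/(d_P/d_Q)² = 1024 / (0.250)² = 1.638×10^4.

1.64×10^4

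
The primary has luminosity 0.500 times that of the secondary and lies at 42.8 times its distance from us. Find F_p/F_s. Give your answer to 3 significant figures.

2.73×10^-4

F = L/(4πd²), so F_p/F_s = (L_p/L_s) / (d_p/d_s)²
= 0.500 / (42.8)² = 0.500 / 1832 = 2.729×10^-4.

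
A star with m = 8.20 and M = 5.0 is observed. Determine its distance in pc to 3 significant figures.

43.7 pc

m − M = 5 log₁₀(d/10 pc)
8.20 − (5.0) = 3.20 = 5 log₁₀(d/10)
d = 10 × 10^(3.20/5) = 10 × 10^0.640 = 43.65 pc.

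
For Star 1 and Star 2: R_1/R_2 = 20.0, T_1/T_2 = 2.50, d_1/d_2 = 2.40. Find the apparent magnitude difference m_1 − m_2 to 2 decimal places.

-8.58

L_1/L_2 = (20.0)²(2.50)⁴ = 1.562×10^4.
F_1/F_2 = (L_1/L_2)/(d_1/d_2)² = 1.562×10^4/5.760 = 2713.
m_1 − m_2 = −2.5 log₁₀(2713) = -8.58.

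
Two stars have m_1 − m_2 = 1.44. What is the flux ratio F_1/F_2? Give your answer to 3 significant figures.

0.265

F_1/F_2 = 10^(−(m_1 − m_2)/2.5) = 10^(-1.44/2.5) = 10^-0.576 = 0.2655.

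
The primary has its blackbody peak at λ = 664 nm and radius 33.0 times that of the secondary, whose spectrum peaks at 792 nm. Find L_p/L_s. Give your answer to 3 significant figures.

2.20×10^3

Wien's law gives T ∝ 1/λ_max, so T_p/T_s = λ_s/λ_p = 792/664 = 1.193.
Then L ∝ R²T⁴ gives L_p/L_s = (33.0)² × (1.193)⁴ = 1089 × 2.024 = 2204.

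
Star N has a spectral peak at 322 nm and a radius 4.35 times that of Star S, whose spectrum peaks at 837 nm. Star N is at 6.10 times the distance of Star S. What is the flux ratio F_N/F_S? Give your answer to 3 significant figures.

23.2

Wien's law: T_N/T_S = λ_S/λ_N = 837/322 = 2.599.
L_N/L_S = (R_N/R_S)²(T_N/T_S)⁴ = (4.35)²(2.599)⁴ = 863.9.
F_N/F_S = (L_N/L_S)/(d_N/d_S)² = 863.9/(6.10)² = 23.22.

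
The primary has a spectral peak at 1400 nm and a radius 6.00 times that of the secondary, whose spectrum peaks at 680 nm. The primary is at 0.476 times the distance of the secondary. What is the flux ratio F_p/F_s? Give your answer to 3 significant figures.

8.84

Wien's law: T_p/T_s = λ_s/λ_p = 680/1400 = 0.4857.
L_p/L_s = (R_p/R_s)²(T_p/T_s)⁴ = (6.00)²(0.4857)⁴ = 2.004.
F_p/F_s = (L_p/L_s)/(d_p/d_s)² = 2.004/(0.476)² = 8.843.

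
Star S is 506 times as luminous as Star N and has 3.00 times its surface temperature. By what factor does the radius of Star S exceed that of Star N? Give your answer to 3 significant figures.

2.50

L ∝ R²T⁴ gives R ∝ √L / T², so
R_S/R_N = √(506) / (3.00)² = 22.49 / 9.000 = 2.499.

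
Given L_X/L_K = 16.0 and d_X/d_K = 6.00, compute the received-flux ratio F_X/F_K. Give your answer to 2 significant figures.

0.44

F = L/(4πd²), so F_X/F_K = (L_X/L_K) / (d_X/d_K)²
= 16.0 / (6.00)² = 16.0 / 36.00 = 0.4444.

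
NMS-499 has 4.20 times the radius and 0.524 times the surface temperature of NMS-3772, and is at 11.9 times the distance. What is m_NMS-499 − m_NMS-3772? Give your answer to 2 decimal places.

5.07

L_NMS-499/L_NMS-3772 = (4.20)²(0.524)⁴ = 1.330.
F_NMS-499/F_NMS-3772 = (L_NMS-499/L_NMS-3772)/(d_NMS-499/d_NMS-3772)² = 1.330/141.6 = 0.009391.
m_NMS-499 − m_NMS-3772 = −2.5 log₁₀(0.009391) = 5.07.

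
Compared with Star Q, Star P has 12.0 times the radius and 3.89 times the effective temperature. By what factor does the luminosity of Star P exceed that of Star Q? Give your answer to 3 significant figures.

From the Stefan–Boltzmann law, L ∝ R²T⁴, so
L_P/L_Q = (R_P/R_Q)² (T_P/T_Q)⁴ = (12.0)² × (3.89)⁴ = 144.0 × 229.0 = 3.297×10^4.

3.30×10^4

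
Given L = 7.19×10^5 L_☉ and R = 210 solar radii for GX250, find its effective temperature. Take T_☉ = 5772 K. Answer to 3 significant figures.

T/T_☉ = (L/L_☉)^(1/4) / (R/R_☉)^(1/2)
T = 5772 × (7.19×10^5)^(1/4) / √(210) = 5772 × 29.12 / 14.49 = 1.160×10^4 K.

1.16×10^4 K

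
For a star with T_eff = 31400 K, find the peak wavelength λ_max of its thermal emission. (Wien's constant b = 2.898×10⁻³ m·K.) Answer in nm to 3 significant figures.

92.3 nm

λ_max = b/T = 2.898×10⁻³ / 31400 = 9.23×10^-8 m = 92.29 nm.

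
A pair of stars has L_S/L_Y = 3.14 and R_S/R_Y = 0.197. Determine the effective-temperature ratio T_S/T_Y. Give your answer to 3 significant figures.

L ∝ R²T⁴ gives T ∝ (L/R²)^(1/4), so
T_S/T_Y = (3.14 / 0.197²)^(1/4) = (80.91)^(1/4) = 2.999.

3.00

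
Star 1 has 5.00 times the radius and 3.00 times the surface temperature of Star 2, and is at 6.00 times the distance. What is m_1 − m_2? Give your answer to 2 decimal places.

-4.38

L_1/L_2 = (5.00)²(3.00)⁴ = 2025.
F_1/F_2 = (L_1/L_2)/(d_1/d_2)² = 2025/36.00 = 56.25.
m_1 − m_2 = −2.5 log₁₀(56.25) = -4.38.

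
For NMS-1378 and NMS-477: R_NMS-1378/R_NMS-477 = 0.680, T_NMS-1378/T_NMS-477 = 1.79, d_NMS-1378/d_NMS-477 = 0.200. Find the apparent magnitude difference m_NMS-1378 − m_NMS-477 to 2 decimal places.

L_NMS-1378/L_NMS-477 = (0.680)²(1.79)⁴ = 4.747.
F_NMS-1378/F_NMS-477 = (L_NMS-1378/L_NMS-477)/(d_NMS-1378/d_NMS-477)² = 4.747/0.04000 = 118.7.
m_NMS-1378 − m_NMS-477 = −2.5 log₁₀(118.7) = -5.19.

-5.19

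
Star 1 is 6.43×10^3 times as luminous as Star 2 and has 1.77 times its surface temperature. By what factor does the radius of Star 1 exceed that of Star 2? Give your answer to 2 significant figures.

L ∝ R²T⁴ gives R ∝ √L / T², so
R_1/R_2 = √(6.43×10^3) / (1.77)² = 80.19 / 3.133 = 25.60.

26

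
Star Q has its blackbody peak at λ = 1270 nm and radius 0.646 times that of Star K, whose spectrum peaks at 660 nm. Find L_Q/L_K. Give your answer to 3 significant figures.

0.0304

Wien's law gives T ∝ 1/λ_max, so T_Q/T_K = λ_K/λ_Q = 660/1270 = 0.5197.
Then L ∝ R²T⁴ gives L_Q/L_K = (0.646)² × (0.5197)⁴ = 0.4173 × 0.07294 = 0.03044.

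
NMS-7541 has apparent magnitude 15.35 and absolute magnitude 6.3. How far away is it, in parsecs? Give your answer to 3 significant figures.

m − M = 5 log₁₀(d/10 pc)
15.35 − (6.3) = 9.05 = 5 log₁₀(d/10)
d = 10 × 10^(9.05/5) = 10 × 10^1.810 = 645.7 pc.

646 pc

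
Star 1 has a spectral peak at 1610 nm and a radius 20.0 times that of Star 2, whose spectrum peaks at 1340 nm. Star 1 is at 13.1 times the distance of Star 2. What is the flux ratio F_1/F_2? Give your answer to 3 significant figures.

Wien's law: T_1/T_2 = λ_2/λ_1 = 1340/1610 = 0.8323.
L_1/L_2 = (R_1/R_2)²(T_1/T_2)⁴ = (20.0)²(0.8323)⁴ = 191.9.
F_1/F_2 = (L_1/L_2)/(d_1/d_2)² = 191.9/(13.1)² = 1.118.

1.12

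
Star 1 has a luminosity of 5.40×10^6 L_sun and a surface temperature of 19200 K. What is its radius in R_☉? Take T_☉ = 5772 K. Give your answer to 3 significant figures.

R/R_☉ = √(L/L_☉) / (T/T_☉)² = √(5.40×10^6) / (3.326)²
       = 2324 / 11.06 = 210.0.

210 R_☉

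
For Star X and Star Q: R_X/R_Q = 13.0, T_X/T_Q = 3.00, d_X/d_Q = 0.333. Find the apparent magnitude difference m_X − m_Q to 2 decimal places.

-12.73

L_X/L_Q = (13.0)²(3.00)⁴ = 1.369×10^4.
F_X/F_Q = (L_X/L_Q)/(d_X/d_Q)² = 1.369×10^4/0.1109 = 1.234×10^5.
m_X − m_Q = −2.5 log₁₀(1.234×10^5) = -12.73.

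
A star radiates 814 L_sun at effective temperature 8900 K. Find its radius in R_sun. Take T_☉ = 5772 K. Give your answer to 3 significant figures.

R/R_☉ = √(L/L_☉) / (T/T_☉)² = √(814) / (1.542)²
       = 28.53 / 2.378 = 12.00.

12.0 R_sun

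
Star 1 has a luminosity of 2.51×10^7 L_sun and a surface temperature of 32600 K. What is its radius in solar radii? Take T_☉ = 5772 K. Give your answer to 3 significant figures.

157 solar radii

R/R_☉ = √(L/L_☉) / (T/T_☉)² = √(2.51×10^7) / (5.648)²
       = 5010 / 31.90 = 157.1.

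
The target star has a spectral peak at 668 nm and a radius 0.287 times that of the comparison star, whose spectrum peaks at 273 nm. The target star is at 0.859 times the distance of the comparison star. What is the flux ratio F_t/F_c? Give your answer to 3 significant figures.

Wien's law: T_t/T_c = λ_c/λ_t = 273/668 = 0.4087.
L_t/L_c = (R_t/R_c)²(T_t/T_c)⁴ = (0.287)²(0.4087)⁴ = 0.002298.
F_t/F_c = (L_t/L_c)/(d_t/d_c)² = 0.002298/(0.859)² = 0.003114.

0.00311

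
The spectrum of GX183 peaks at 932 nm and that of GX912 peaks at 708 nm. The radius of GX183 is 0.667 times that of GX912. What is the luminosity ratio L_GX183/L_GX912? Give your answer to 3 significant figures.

Wien's law gives T ∝ 1/λ_max, so T_GX183/T_GX912 = λ_GX912/λ_GX183 = 708/932 = 0.7597.
Then L ∝ R²T⁴ gives L_GX183/L_GX912 = (0.667)² × (0.7597)⁴ = 0.4449 × 0.3330 = 0.1482.

0.148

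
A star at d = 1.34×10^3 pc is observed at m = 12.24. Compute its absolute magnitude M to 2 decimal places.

M = m − 5 log₁₀(d/10 pc) = 12.24 − 5 log₁₀(1.34×10^3/10)
  = 12.24 − 5 × 2.127 = 12.24 − 10.64 = 1.60.

1.60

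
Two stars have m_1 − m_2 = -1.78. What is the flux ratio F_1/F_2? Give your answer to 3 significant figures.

5.15

F_1/F_2 = 10^(−(m_1 − m_2)/2.5) = 10^(1.78/2.5) = 10^0.712 = 5.152.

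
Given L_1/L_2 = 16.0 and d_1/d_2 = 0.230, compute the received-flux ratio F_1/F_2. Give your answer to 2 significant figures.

3.0×10^2

F = L/(4πd²), so F_1/F_2 = (L_1/L_2) / (d_1/d_2)²
= 16.0 / (0.230)² = 16.0 / 0.05290 = 302.5.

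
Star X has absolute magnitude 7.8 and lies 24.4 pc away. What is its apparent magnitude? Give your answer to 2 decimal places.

9.74

m = M + 5 log₁₀(d/10 pc) = 7.8 + 5 log₁₀(24.4/10)
  = 7.8 + 5 × 0.387 = 7.8 + 1.94 = 9.74.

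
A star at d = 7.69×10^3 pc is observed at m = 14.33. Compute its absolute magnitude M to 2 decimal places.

M = m − 5 log₁₀(d/10 pc) = 14.33 − 5 log₁₀(7.69×10^3/10)
  = 14.33 − 5 × 2.886 = 14.33 − 14.43 = -0.10.

-0.10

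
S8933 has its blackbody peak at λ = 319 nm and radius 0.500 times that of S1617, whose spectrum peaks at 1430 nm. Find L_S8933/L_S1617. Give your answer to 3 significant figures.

101

Wien's law gives T ∝ 1/λ_max, so T_S8933/T_S1617 = λ_S1617/λ_S8933 = 1430/319 = 4.483.
Then L ∝ R²T⁴ gives L_S8933/L_S1617 = (0.500)² × (4.483)⁴ = 0.2500 × 403.8 = 101.0.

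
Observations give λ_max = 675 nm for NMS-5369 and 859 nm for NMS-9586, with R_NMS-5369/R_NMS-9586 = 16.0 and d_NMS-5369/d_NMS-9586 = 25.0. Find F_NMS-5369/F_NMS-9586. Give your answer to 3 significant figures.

Wien's law: T_NMS-5369/T_NMS-9586 = λ_NMS-9586/λ_NMS-5369 = 859/675 = 1.273.
L_NMS-5369/L_NMS-9586 = (R_NMS-5369/R_NMS-9586)²(T_NMS-5369/T_NMS-9586)⁴ = (16.0)²(1.273)⁴ = 671.4.
F_NMS-5369/F_NMS-9586 = (L_NMS-5369/L_NMS-9586)/(d_NMS-5369/d_NMS-9586)² = 671.4/(25.0)² = 1.074.

1.07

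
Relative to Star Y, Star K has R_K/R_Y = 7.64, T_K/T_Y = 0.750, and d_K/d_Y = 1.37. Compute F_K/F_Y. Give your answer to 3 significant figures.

L_K/L_Y = (R_K/R_Y)²(T_K/T_Y)⁴ = (7.64)² × (0.750)⁴ = 18.47.
F_K/F_Y = (L_K/L_Y)/(d_K/d_Y)² = 18.47 / (1.37)² = 9.840.

9.84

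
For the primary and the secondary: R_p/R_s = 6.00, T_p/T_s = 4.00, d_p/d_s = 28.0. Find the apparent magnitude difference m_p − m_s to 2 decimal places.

-2.68

L_p/L_s = (6.00)²(4.00)⁴ = 9216.
F_p/F_s = (L_p/L_s)/(d_p/d_s)² = 9216/784.0 = 11.76.
m_p − m_s = −2.5 log₁₀(11.76) = -2.68.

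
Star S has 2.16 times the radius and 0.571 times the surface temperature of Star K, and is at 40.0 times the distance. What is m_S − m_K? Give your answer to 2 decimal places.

L_S/L_K = (2.16)²(0.571)⁴ = 0.4960.
F_S/F_K = (L_S/L_K)/(d_S/d_K)² = 0.4960/1600 = 3.100×10^-4.
m_S − m_K = −2.5 log₁₀(3.100×10^-4) = 8.77.

8.77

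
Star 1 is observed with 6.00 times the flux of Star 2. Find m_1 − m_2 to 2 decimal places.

-1.95

m_1 − m_2 = −2.5 log₁₀(F_1/F_2) = −2.5 log₁₀(6.00) = −2.5 × (0.778) = -1.945.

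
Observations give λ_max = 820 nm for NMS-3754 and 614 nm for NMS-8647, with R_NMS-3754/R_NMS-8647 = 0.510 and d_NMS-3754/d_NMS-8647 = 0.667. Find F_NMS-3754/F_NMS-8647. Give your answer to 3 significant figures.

0.184

Wien's law: T_NMS-3754/T_NMS-8647 = λ_NMS-8647/λ_NMS-3754 = 614/820 = 0.7488.
L_NMS-3754/L_NMS-8647 = (R_NMS-3754/R_NMS-8647)²(T_NMS-3754/T_NMS-8647)⁴ = (0.510)²(0.7488)⁴ = 0.08176.
F_NMS-3754/F_NMS-8647 = (L_NMS-3754/L_NMS-8647)/(d_NMS-3754/d_NMS-8647)² = 0.08176/(0.667)² = 0.1838.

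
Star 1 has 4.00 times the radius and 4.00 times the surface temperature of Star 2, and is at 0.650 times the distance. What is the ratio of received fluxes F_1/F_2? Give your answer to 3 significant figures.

L_1/L_2 = (R_1/R_2)²(T_1/T_2)⁴ = (4.00)² × (4.00)⁴ = 4096.
F_1/F_2 = (L_1/L_2)/(d_1/d_2)² = 4096 / (0.650)² = 9695.

9.69×10^3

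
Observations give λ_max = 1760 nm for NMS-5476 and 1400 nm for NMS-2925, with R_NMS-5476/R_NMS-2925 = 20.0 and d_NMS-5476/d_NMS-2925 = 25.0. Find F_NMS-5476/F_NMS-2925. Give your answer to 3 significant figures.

0.256

Wien's law: T_NMS-5476/T_NMS-2925 = λ_NMS-2925/λ_NMS-5476 = 1400/1760 = 0.7955.
L_NMS-5476/L_NMS-2925 = (R_NMS-5476/R_NMS-2925)²(T_NMS-5476/T_NMS-2925)⁴ = (20.0)²(0.7955)⁴ = 160.1.
F_NMS-5476/F_NMS-2925 = (L_NMS-5476/L_NMS-2925)/(d_NMS-5476/d_NMS-2925)² = 160.1/(25.0)² = 0.2562.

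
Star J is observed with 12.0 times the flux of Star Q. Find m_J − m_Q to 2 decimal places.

-2.70

m_J − m_Q = −2.5 log₁₀(F_J/F_Q) = −2.5 log₁₀(12.0) = −2.5 × (1.079) = -2.698.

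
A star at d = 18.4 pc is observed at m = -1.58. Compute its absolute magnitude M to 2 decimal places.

M = m − 5 log₁₀(d/10 pc) = -1.58 − 5 log₁₀(18.4/10)
  = -1.58 − 5 × 0.265 = -1.58 − 1.32 = -2.90.

-2.90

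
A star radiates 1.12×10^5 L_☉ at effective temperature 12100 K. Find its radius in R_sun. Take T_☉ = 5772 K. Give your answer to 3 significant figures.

76.2 R_sun

R/R_☉ = √(L/L_☉) / (T/T_☉)² = √(1.12×10^5) / (2.096)²
       = 334.7 / 4.395 = 76.15.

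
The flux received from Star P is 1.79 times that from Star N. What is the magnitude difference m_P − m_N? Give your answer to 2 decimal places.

m_P − m_N = −2.5 log₁₀(F_P/F_N) = −2.5 log₁₀(1.79) = −2.5 × (0.253) = -0.632.

-0.63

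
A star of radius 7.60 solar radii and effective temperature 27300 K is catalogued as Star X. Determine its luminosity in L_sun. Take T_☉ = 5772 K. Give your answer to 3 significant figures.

L/L_☉ = (R/R_☉)² (T/T_☉)⁴ = (7.60)² × (27300/5772)⁴
       = 57.76 × (4.730)⁴ = 57.76 × 500.4 = 2.890×10^4.

2.89×10^4 L_sun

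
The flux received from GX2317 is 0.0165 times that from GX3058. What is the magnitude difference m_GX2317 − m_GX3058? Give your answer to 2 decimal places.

4.46

m_GX2317 − m_GX3058 = −2.5 log₁₀(F_GX2317/F_GX3058) = −2.5 log₁₀(0.0165) = −2.5 × (-1.783) = 4.456.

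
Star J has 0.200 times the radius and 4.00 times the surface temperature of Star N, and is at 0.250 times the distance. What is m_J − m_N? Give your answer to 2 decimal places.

L_J/L_N = (0.200)²(4.00)⁴ = 10.24.
F_J/F_N = (L_J/L_N)/(d_J/d_N)² = 10.24/0.06250 = 163.8.
m_J − m_N = −2.5 log₁₀(163.8) = -5.54.

-5.54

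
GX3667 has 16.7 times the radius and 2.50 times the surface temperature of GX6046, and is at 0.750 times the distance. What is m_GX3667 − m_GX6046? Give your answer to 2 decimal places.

-10.72

L_GX3667/L_GX6046 = (16.7)²(2.50)⁴ = 1.089×10^4.
F_GX3667/F_GX6046 = (L_GX3667/L_GX6046)/(d_GX3667/d_GX6046)² = 1.089×10^4/0.5625 = 1.937×10^4.
m_GX3667 − m_GX6046 = −2.5 log₁₀(1.937×10^4) = -10.72.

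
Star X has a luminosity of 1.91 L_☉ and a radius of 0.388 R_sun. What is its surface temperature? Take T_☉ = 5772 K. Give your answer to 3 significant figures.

1.09×10^4 K

T/T_☉ = (L/L_☉)^(1/4) / (R/R_☉)^(1/2)
T = 5772 × (1.91)^(1/4) / √(0.388) = 5772 × 1.176 / 0.6229 = 1.089×10^4 K.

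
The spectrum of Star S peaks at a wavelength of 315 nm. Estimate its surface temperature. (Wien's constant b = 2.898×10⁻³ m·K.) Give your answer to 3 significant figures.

9.20×10^3 K

T = b/λ_max = 2.898×10⁻³ / (315×10⁻⁹) = 9200 K.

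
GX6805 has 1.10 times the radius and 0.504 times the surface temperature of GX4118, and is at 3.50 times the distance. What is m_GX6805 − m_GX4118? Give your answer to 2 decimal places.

L_GX6805/L_GX4118 = (1.10)²(0.504)⁴ = 0.07807.
F_GX6805/F_GX4118 = (L_GX6805/L_GX4118)/(d_GX6805/d_GX4118)² = 0.07807/12.25 = 0.006373.
m_GX6805 − m_GX4118 = −2.5 log₁₀(0.006373) = 5.49.

5.49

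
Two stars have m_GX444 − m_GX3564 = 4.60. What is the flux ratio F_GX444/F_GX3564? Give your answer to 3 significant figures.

0.0145

F_GX444/F_GX3564 = 10^(−(m_GX444 − m_GX3564)/2.5) = 10^(-4.60/2.5) = 10^-1.840 = 0.01445.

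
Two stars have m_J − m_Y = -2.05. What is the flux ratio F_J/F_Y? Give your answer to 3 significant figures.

F_J/F_Y = 10^(−(m_J − m_Y)/2.5) = 10^(2.05/2.5) = 10^0.820 = 6.607.

6.61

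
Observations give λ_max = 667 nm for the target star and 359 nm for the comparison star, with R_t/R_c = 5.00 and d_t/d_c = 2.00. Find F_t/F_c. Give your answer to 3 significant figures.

Wien's law: T_t/T_c = λ_c/λ_t = 359/667 = 0.5382.
L_t/L_c = (R_t/R_c)²(T_t/T_c)⁴ = (5.00)²(0.5382)⁴ = 2.098.
F_t/F_c = (L_t/L_c)/(d_t/d_c)² = 2.098/(2.00)² = 0.5245.

0.525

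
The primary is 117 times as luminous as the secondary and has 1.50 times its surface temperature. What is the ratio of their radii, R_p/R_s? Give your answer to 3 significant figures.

4.81

L ∝ R²T⁴ gives R ∝ √L / T², so
R_p/R_s = √(117) / (1.50)² = 10.82 / 2.250 = 4.807.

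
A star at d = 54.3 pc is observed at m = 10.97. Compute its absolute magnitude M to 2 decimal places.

7.30

M = m − 5 log₁₀(d/10 pc) = 10.97 − 5 log₁₀(54.3/10)
  = 10.97 − 5 × 0.735 = 10.97 − 3.67 = 7.30.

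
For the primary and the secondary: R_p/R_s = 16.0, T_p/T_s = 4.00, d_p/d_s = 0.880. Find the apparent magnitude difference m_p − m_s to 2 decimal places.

-12.32

L_p/L_s = (16.0)²(4.00)⁴ = 6.554×10^4.
F_p/F_s = (L_p/L_s)/(d_p/d_s)² = 6.554×10^4/0.7744 = 8.463×10^4.
m_p − m_s = −2.5 log₁₀(8.463×10^4) = -12.32.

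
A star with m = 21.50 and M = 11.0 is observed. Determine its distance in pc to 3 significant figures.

1.26×10^3 pc

m − M = 5 log₁₀(d/10 pc)
21.50 − (11.0) = 10.50 = 5 log₁₀(d/10)
d = 10 × 10^(10.50/5) = 10 × 10^2.100 = 1259 pc.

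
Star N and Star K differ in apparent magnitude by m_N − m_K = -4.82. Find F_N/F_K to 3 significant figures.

84.7

F_N/F_K = 10^(−(m_N − m_K)/2.5) = 10^(4.82/2.5) = 10^1.928 = 84.72.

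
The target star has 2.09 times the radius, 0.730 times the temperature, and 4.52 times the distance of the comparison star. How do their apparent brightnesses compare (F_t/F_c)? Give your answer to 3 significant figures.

0.0607

L_t/L_c = (R_t/R_c)²(T_t/T_c)⁴ = (2.09)² × (0.730)⁴ = 1.240.
F_t/F_c = (L_t/L_c)/(d_t/d_c)² = 1.240 / (4.52)² = 0.06072.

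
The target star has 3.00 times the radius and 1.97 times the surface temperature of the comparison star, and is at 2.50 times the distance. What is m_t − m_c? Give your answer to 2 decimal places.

L_t/L_c = (3.00)²(1.97)⁴ = 135.6.
F_t/F_c = (L_t/L_c)/(d_t/d_c)² = 135.6/6.250 = 21.69.
m_t − m_c = −2.5 log₁₀(21.69) = -3.34.

-3.34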